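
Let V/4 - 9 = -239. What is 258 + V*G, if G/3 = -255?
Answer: 704058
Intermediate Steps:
G = -765 (G = 3*(-255) = -765)
V = -920 (V = 36 + 4*(-239) = 36 - 956 = -920)
258 + V*G = 258 - 920*(-765) = 258 + 703800 = 704058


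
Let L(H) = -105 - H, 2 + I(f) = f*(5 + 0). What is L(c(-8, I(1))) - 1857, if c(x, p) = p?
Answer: -1965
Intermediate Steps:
I(f) = -2 + 5*f (I(f) = -2 + f*(5 + 0) = -2 + f*5 = -2 + 5*f)
L(c(-8, I(1))) - 1857 = (-105 - (-2 + 5*1)) - 1857 = (-105 - (-2 + 5)) - 1857 = (-105 - 1*3) - 1857 = (-105 - 3) - 1857 = -108 - 1857 = -1965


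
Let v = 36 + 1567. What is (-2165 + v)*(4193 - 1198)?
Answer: -1683190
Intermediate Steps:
v = 1603
(-2165 + v)*(4193 - 1198) = (-2165 + 1603)*(4193 - 1198) = -562*2995 = -1683190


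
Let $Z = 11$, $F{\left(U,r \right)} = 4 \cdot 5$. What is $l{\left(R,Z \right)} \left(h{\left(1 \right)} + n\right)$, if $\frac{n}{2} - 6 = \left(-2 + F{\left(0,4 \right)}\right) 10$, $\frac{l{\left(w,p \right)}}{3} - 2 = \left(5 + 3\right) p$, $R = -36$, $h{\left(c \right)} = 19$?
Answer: $105570$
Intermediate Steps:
$F{\left(U,r \right)} = 20$
$l{\left(w,p \right)} = 6 + 24 p$ ($l{\left(w,p \right)} = 6 + 3 \left(5 + 3\right) p = 6 + 3 \cdot 8 p = 6 + 24 p$)
$n = 372$ ($n = 12 + 2 \left(-2 + 20\right) 10 = 12 + 2 \cdot 18 \cdot 10 = 12 + 2 \cdot 180 = 12 + 360 = 372$)
$l{\left(R,Z \right)} \left(h{\left(1 \right)} + n\right) = \left(6 + 24 \cdot 11\right) \left(19 + 372\right) = \left(6 + 264\right) 391 = 270 \cdot 391 = 105570$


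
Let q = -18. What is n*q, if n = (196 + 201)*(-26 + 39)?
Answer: -92898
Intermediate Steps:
n = 5161 (n = 397*13 = 5161)
n*q = 5161*(-18) = -92898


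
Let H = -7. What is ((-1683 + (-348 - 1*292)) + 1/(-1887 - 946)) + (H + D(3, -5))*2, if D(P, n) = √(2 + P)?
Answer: -6620722/2833 + 2*√5 ≈ -2332.5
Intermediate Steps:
((-1683 + (-348 - 1*292)) + 1/(-1887 - 946)) + (H + D(3, -5))*2 = ((-1683 + (-348 - 1*292)) + 1/(-1887 - 946)) + (-7 + √(2 + 3))*2 = ((-1683 + (-348 - 292)) + 1/(-2833)) + (-7 + √5)*2 = ((-1683 - 640) - 1/2833) + (-14 + 2*√5) = (-2323 - 1/2833) + (-14 + 2*√5) = -6581060/2833 + (-14 + 2*√5) = -6620722/2833 + 2*√5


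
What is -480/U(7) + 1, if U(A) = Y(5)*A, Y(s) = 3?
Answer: -153/7 ≈ -21.857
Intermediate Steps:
U(A) = 3*A
-480/U(7) + 1 = -480/(3*7) + 1 = -480/21 + 1 = -10*16/7 + 1 = -160/7 + 1 = -153/7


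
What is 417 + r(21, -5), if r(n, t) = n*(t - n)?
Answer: -129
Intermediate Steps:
417 + r(21, -5) = 417 + 21*(-5 - 1*21) = 417 + 21*(-5 - 21) = 417 + 21*(-26) = 417 - 546 = -129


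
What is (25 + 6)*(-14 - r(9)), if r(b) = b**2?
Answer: -2945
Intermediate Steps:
(25 + 6)*(-14 - r(9)) = (25 + 6)*(-14 - 1*9**2) = 31*(-14 - 1*81) = 31*(-14 - 81) = 31*(-95) = -2945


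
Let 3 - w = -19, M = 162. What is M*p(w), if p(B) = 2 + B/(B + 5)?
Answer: 456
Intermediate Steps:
w = 22 (w = 3 - 1*(-19) = 3 + 19 = 22)
p(B) = 2 + B/(5 + B)
M*p(w) = 162*((10 + 3*22)/(5 + 22)) = 162*((10 + 66)/27) = 162*((1/27)*76) = 162*(76/27) = 456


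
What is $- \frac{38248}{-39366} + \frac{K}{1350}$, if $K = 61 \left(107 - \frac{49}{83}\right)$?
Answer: $\frac{236057404}{40842225} \approx 5.7797$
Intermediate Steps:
$K = \frac{538752}{83}$ ($K = 61 \left(107 - \frac{49}{83}\right) = 61 \cdot \frac{8832}{83} = \frac{538752}{83} \approx 6491.0$)
$- \frac{38248}{-39366} + \frac{K}{1350} = - \frac{38248}{-39366} + \frac{538752}{83 \cdot 1350} = \left(-38248\right) \left(- \frac{1}{39366}\right) + \frac{538752}{83} \cdot \frac{1}{1350} = \frac{19124}{19683} + \frac{89792}{18675} = \frac{236057404}{40842225}$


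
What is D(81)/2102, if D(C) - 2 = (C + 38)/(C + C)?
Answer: 443/340524 ≈ 0.0013009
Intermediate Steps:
D(C) = 2 + (38 + C)/(2*C) (D(C) = 2 + (C + 38)/(C + C) = 2 + (38 + C)/((2*C)) = 2 + (38 + C)*(1/(2*C)) = 2 + (38 + C)/(2*C))
D(81)/2102 = (5/2 + 19/81)/2102 = (5/2 + 19*(1/81))*(1/2102) = (5/2 + 19/81)*(1/2102) = (443/162)*(1/2102) = 443/340524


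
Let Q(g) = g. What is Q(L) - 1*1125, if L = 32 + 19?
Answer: -1074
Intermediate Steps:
L = 51
Q(L) - 1*1125 = 51 - 1*1125 = 51 - 1125 = -1074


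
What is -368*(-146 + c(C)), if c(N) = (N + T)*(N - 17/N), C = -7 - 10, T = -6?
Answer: -81696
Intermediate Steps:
C = -17
c(N) = (-6 + N)*(N - 17/N) (c(N) = (N - 6)*(N - 17/N) = (-6 + N)*(N - 17/N))
-368*(-146 + c(C)) = -368*(-146 + (-17 + (-17)² - 6*(-17) + 102/(-17))) = -368*(-146 + (-17 + 289 + 102 + 102*(-1/17))) = -368*(-146 + (-17 + 289 + 102 - 6)) = -368*(-146 + 368) = -368*222 = -81696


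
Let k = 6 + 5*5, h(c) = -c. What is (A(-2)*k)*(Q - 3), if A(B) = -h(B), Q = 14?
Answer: -682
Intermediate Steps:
k = 31 (k = 6 + 25 = 31)
A(B) = B (A(B) = -(-1)*B = B)
(A(-2)*k)*(Q - 3) = (-2*31)*(14 - 3) = -62*11 = -682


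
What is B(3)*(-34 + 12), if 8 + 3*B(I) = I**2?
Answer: -22/3 ≈ -7.3333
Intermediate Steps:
B(I) = -8/3 + I**2/3
B(3)*(-34 + 12) = (-8/3 + (1/3)*3**2)*(-34 + 12) = (-8/3 + (1/3)*9)*(-22) = (-8/3 + 3)*(-22) = (1/3)*(-22) = -22/3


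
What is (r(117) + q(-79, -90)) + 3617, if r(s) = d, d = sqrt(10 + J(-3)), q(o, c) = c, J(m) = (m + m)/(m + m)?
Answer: 3527 + sqrt(11) ≈ 3530.3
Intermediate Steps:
J(m) = 1 (J(m) = (2*m)/((2*m)) = (2*m)*(1/(2*m)) = 1)
d = sqrt(11) (d = sqrt(10 + 1) = sqrt(11) ≈ 3.3166)
r(s) = sqrt(11)
(r(117) + q(-79, -90)) + 3617 = (sqrt(11) - 90) + 3617 = (-90 + sqrt(11)) + 3617 = 3527 + sqrt(11)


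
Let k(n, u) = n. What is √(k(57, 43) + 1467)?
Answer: 2*√381 ≈ 39.038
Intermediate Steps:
√(k(57, 43) + 1467) = √(57 + 1467) = √1524 = 2*√381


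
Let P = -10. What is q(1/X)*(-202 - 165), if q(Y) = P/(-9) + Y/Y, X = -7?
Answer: -6973/9 ≈ -774.78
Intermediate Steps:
q(Y) = 19/9 (q(Y) = -10/(-9) + Y/Y = -10*(-⅑) + 1 = 10/9 + 1 = 19/9)
q(1/X)*(-202 - 165) = 19*(-202 - 165)/9 = (19/9)*(-367) = -6973/9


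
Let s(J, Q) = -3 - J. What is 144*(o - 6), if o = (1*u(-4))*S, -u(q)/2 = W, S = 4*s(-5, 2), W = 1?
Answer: -3168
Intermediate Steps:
S = 8 (S = 4*(-3 - 1*(-5)) = 4*(-3 + 5) = 4*2 = 8)
u(q) = -2 (u(q) = -2*1 = -2)
o = -16 (o = (1*(-2))*8 = -2*8 = -16)
144*(o - 6) = 144*(-16 - 6) = 144*(-22) = -3168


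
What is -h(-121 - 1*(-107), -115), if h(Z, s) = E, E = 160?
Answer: -160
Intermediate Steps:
h(Z, s) = 160
-h(-121 - 1*(-107), -115) = -1*160 = -160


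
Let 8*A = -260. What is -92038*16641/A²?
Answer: -6126417432/4225 ≈ -1.4500e+6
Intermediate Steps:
A = -65/2 (A = (⅛)*(-260) = -65/2 ≈ -32.500)
-92038*16641/A² = -92038/((-65/(2*(3*43)))²) = -92038/((-65/2/129)²) = -92038/((-65/2*1/129)²) = -92038/((-65/258)²) = -92038/4225/66564 = -92038*66564/4225 = -6126417432/4225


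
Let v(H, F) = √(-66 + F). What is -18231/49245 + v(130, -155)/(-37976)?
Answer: -6077/16415 - I*√221/37976 ≈ -0.37021 - 0.00039146*I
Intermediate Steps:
-18231/49245 + v(130, -155)/(-37976) = -18231/49245 + √(-66 - 155)/(-37976) = -18231*1/49245 + √(-221)*(-1/37976) = -6077/16415 + (I*√221)*(-1/37976) = -6077/16415 - I*√221/37976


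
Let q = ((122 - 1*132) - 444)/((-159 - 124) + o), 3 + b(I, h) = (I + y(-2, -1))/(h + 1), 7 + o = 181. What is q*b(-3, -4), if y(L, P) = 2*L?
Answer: -908/327 ≈ -2.7768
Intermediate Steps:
o = 174 (o = -7 + 181 = 174)
b(I, h) = -3 + (-4 + I)/(1 + h) (b(I, h) = -3 + (I + 2*(-2))/(h + 1) = -3 + (I - 4)/(1 + h) = -3 + (-4 + I)/(1 + h))
q = 454/109 (q = ((122 - 1*132) - 444)/((-159 - 124) + 174) = ((122 - 132) - 444)/(-283 + 174) = (-10 - 444)/(-109) = -454*(-1/109) = 454/109 ≈ 4.1651)
q*b(-3, -4) = 454*((-7 - 3 - 3*(-4))/(1 - 4))/109 = 454*((-7 - 3 + 12)/(-3))/109 = 454*(-⅓*2)/109 = (454/109)*(-⅔) = -908/327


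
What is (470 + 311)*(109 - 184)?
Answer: -58575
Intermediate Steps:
(470 + 311)*(109 - 184) = 781*(-75) = -58575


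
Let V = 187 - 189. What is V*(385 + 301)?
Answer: -1372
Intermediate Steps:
V = -2
V*(385 + 301) = -2*(385 + 301) = -2*686 = -1372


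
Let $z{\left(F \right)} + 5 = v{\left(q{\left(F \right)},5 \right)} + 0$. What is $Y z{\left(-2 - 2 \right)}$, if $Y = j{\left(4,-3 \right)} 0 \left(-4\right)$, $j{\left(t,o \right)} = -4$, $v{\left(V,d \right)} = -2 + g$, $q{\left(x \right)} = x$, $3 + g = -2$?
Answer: $0$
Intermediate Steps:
$g = -5$ ($g = -3 - 2 = -5$)
$v{\left(V,d \right)} = -7$ ($v{\left(V,d \right)} = -2 - 5 = -7$)
$z{\left(F \right)} = -12$ ($z{\left(F \right)} = -5 + \left(-7 + 0\right) = -5 - 7 = -12$)
$Y = 0$ ($Y = \left(-4\right) 0 \left(-4\right) = 0 \left(-4\right) = 0$)
$Y z{\left(-2 - 2 \right)} = 0 \left(-12\right) = 0$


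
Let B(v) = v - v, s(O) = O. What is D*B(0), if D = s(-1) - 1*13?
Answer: 0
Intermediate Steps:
B(v) = 0
D = -14 (D = -1 - 1*13 = -1 - 13 = -14)
D*B(0) = -14*0 = 0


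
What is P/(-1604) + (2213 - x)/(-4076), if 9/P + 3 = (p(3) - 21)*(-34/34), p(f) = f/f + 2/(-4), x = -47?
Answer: -15868721/28603330 ≈ -0.55479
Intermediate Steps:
p(f) = ½ (p(f) = 1 + 2*(-¼) = 1 - ½ = ½)
P = 18/35 (P = 9/(-3 + (½ - 21)*(-34/34)) = 9/(-3 - (-697)/34) = 9/(-3 - 41/2*(-1)) = 9/(-3 + 41/2) = 9/(35/2) = 9*(2/35) = 18/35 ≈ 0.51429)
P/(-1604) + (2213 - x)/(-4076) = (18/35)/(-1604) + (2213 - 1*(-47))/(-4076) = (18/35)*(-1/1604) + (2213 + 47)*(-1/4076) = -9/28070 + 2260*(-1/4076) = -9/28070 - 565/1019 = -15868721/28603330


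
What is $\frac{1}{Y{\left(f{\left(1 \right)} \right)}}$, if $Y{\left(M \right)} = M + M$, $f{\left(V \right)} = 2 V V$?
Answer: $\frac{1}{4} \approx 0.25$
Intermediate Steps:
$f{\left(V \right)} = 2 V^{2}$
$Y{\left(M \right)} = 2 M$
$\frac{1}{Y{\left(f{\left(1 \right)} \right)}} = \frac{1}{2 \cdot 2 \cdot 1^{2}} = \frac{1}{2 \cdot 2 \cdot 1} = \frac{1}{2 \cdot 2} = \frac{1}{4}$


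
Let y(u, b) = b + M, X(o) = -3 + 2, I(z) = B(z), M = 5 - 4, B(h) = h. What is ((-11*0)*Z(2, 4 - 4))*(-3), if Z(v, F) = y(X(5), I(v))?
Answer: 0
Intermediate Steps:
M = 1
I(z) = z
X(o) = -1
y(u, b) = 1 + b (y(u, b) = b + 1 = 1 + b)
Z(v, F) = 1 + v
((-11*0)*Z(2, 4 - 4))*(-3) = ((-11*0)*(1 + 2))*(-3) = (0*3)*(-3) = 0*(-3) = 0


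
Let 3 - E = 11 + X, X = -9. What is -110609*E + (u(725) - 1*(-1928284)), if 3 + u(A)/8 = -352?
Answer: 1814835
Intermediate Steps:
u(A) = -2840 (u(A) = -24 + 8*(-352) = -24 - 2816 = -2840)
E = 1 (E = 3 - (11 - 9) = 3 - 1*2 = 3 - 2 = 1)
-110609*E + (u(725) - 1*(-1928284)) = -110609*1 + (-2840 - 1*(-1928284)) = -110609 + (-2840 + 1928284) = -110609 + 1925444 = 1814835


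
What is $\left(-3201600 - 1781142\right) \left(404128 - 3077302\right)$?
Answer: $13319736363108$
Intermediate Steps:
$\left(-3201600 - 1781142\right) \left(404128 - 3077302\right) = \left(-4982742\right) \left(-2673174\right) = 13319736363108$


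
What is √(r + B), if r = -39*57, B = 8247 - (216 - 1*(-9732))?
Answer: 6*I*√109 ≈ 62.642*I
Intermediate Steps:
B = -1701 (B = 8247 - (216 + 9732) = 8247 - 1*9948 = 8247 - 9948 = -1701)
r = -2223
√(r + B) = √(-2223 - 1701) = √(-3924) = 6*I*√109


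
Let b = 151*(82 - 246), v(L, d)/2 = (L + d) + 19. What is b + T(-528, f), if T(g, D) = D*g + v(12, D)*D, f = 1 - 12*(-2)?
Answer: -35164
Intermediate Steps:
v(L, d) = 38 + 2*L + 2*d (v(L, d) = 2*((L + d) + 19) = 2*(19 + L + d) = 38 + 2*L + 2*d)
f = 25 (f = 1 + 24 = 25)
T(g, D) = D*g + D*(62 + 2*D) (T(g, D) = D*g + (38 + 2*12 + 2*D)*D = D*g + (38 + 24 + 2*D)*D = D*g + (62 + 2*D)*D = D*g + D*(62 + 2*D))
b = -24764 (b = 151*(-164) = -24764)
b + T(-528, f) = -24764 + 25*(62 - 528 + 2*25) = -24764 + 25*(62 - 528 + 50) = -24764 + 25*(-416) = -24764 - 10400 = -35164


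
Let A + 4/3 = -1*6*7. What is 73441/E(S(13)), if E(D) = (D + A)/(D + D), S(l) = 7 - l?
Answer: 660969/37 ≈ 17864.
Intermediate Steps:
A = -130/3 (A = -4/3 - 1*6*7 = -4/3 - 6*7 = -4/3 - 42 = -130/3 ≈ -43.333)
E(D) = (-130/3 + D)/(2*D) (E(D) = (D - 130/3)/(D + D) = (-130/3 + D)/((2*D)) = (-130/3 + D)*(1/(2*D)) = (-130/3 + D)/(2*D))
73441/E(S(13)) = 73441/(((-130 + 3*(7 - 1*13))/(6*(7 - 1*13)))) = 73441/(((-130 + 3*(7 - 13))/(6*(7 - 13)))) = 73441/(((⅙)*(-130 + 3*(-6))/(-6))) = 73441/(((⅙)*(-⅙)*(-130 - 18))) = 73441/(((⅙)*(-⅙)*(-148))) = 73441/(37/9) = 73441*(9/37) = 660969/37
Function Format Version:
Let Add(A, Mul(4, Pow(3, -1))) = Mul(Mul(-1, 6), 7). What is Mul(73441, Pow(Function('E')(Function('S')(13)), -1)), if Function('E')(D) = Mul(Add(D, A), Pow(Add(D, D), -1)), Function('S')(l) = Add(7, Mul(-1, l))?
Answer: Rational(660969, 37) ≈ 17864.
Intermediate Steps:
A = Rational(-130, 3) (A = Add(Rational(-4, 3), Mul(Mul(-1, 6), 7)) = Add(Rational(-4, 3), Mul(-6, 7)) = Add(Rational(-4, 3), -42) = Rational(-130, 3) ≈ -43.333)
Function('E')(D) = Mul(Rational(1, 2), Pow(D, -1), Add(Rational(-130, 3), D)) (Function('E')(D) = Mul(Add(D, Rational(-130, 3)), Pow(Add(D, D), -1)) = Mul(Add(Rational(-130, 3), D), Pow(Mul(2, D), -1)) = Mul(Add(Rational(-130, 3), D), Mul(Rational(1, 2), Pow(D, -1))) = Mul(Rational(1, 2), Pow(D, -1), Add(Rational(-130, 3), D)))
Mul(73441, Pow(Function('E')(Function('S')(13)), -1)) = Mul(73441, Pow(Mul(Rational(1, 6), Pow(Add(7, Mul(-1, 13)), -1), Add(-130, Mul(3, Add(7, Mul(-1, 13))))), -1)) = Mul(73441, Pow(Mul(Rational(1, 6), Pow(Add(7, -13), -1), Add(-130, Mul(3, Add(7, -13)))), -1)) = Mul(73441, Pow(Mul(Rational(1, 6), Pow(-6, -1), Add(-130, Mul(3, -6))), -1)) = Mul(73441, Pow(Mul(Rational(1, 6), Rational(-1, 6), Add(-130, -18)), -1)) = Mul(73441, Pow(Mul(Rational(1, 6), Rational(-1, 6), -148), -1)) = Mul(73441, Pow(Rational(37, 9), -1)) = Mul(73441, Rational(9, 37)) = Rational(660969, 37)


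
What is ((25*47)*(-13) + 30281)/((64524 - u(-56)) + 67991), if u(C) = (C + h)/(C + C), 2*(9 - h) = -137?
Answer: 3361344/29683403 ≈ 0.11324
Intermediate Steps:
h = 155/2 (h = 9 - ½*(-137) = 9 + 137/2 = 155/2 ≈ 77.500)
u(C) = (155/2 + C)/(2*C) (u(C) = (C + 155/2)/(C + C) = (155/2 + C)/((2*C)) = (155/2 + C)*(1/(2*C)) = (155/2 + C)/(2*C))
((25*47)*(-13) + 30281)/((64524 - u(-56)) + 67991) = ((25*47)*(-13) + 30281)/((64524 - (155 + 2*(-56))/(4*(-56))) + 67991) = (1175*(-13) + 30281)/((64524 - (-1)*(155 - 112)/(4*56)) + 67991) = (-15275 + 30281)/((64524 - (-1)*43/(4*56)) + 67991) = 15006/((64524 - 1*(-43/224)) + 67991) = 15006/((64524 + 43/224) + 67991) = 15006/(14453419/224 + 67991) = 15006/(29683403/224) = 15006*(224/29683403) = 3361344/29683403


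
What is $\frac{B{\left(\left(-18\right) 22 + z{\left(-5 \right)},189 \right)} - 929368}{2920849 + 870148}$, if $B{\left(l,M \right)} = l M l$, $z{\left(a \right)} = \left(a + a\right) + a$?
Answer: $\frac{30996701}{3790997} \approx 8.1764$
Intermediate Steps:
$z{\left(a \right)} = 3 a$ ($z{\left(a \right)} = 2 a + a = 3 a$)
$B{\left(l,M \right)} = M l^{2}$ ($B{\left(l,M \right)} = M l l = M l^{2}$)
$\frac{B{\left(\left(-18\right) 22 + z{\left(-5 \right)},189 \right)} - 929368}{2920849 + 870148} = \frac{189 \left(\left(-18\right) 22 + 3 \left(-5\right)\right)^{2} - 929368}{2920849 + 870148} = \frac{189 \left(-396 - 15\right)^{2} - 929368}{3790997} = \left(189 \left(-411\right)^{2} - 929368\right) \frac{1}{3790997} = \left(189 \cdot 168921 - 929368\right) \frac{1}{3790997} = \left(31926069 - 929368\right) \frac{1}{3790997} = 30996701 \cdot \frac{1}{3790997} = \frac{30996701}{3790997}$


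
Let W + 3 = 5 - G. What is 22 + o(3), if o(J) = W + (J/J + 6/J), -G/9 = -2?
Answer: 9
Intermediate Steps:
G = 18 (G = -9*(-2) = 18)
W = -16 (W = -3 + (5 - 1*18) = -3 + (5 - 18) = -3 - 13 = -16)
o(J) = -15 + 6/J (o(J) = -16 + (J/J + 6/J) = -16 + (1 + 6/J) = -15 + 6/J)
22 + o(3) = 22 + (-15 + 6/3) = 22 + (-15 + 6*(⅓)) = 22 + (-15 + 2) = 22 - 13 = 9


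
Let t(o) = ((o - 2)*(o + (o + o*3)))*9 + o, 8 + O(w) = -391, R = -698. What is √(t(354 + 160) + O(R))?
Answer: 65*√2803 ≈ 3441.3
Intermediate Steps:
O(w) = -399 (O(w) = -8 - 391 = -399)
t(o) = o + 45*o*(-2 + o) (t(o) = ((-2 + o)*(o + (o + 3*o)))*9 + o = ((-2 + o)*(o + 4*o))*9 + o = ((-2 + o)*(5*o))*9 + o = (5*o*(-2 + o))*9 + o = 45*o*(-2 + o) + o = o + 45*o*(-2 + o))
√(t(354 + 160) + O(R)) = √((354 + 160)*(-89 + 45*(354 + 160)) - 399) = √(514*(-89 + 45*514) - 399) = √(514*(-89 + 23130) - 399) = √(514*23041 - 399) = √(11843074 - 399) = √11842675 = 65*√2803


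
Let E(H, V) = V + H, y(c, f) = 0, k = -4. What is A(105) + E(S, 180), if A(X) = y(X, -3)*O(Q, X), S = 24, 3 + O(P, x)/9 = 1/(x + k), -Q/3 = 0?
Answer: 204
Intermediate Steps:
Q = 0 (Q = -3*0 = 0)
O(P, x) = -27 + 9/(-4 + x) (O(P, x) = -27 + 9/(x - 4) = -27 + 9/(-4 + x))
E(H, V) = H + V
A(X) = 0 (A(X) = 0*(9*(13 - 3*X)/(-4 + X)) = 0)
A(105) + E(S, 180) = 0 + (24 + 180) = 0 + 204 = 204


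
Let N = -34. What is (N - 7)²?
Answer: 1681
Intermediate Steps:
(N - 7)² = (-34 - 7)² = (-41)² = 1681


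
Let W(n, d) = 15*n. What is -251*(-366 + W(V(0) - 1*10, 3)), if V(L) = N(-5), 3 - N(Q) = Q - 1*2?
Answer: 91866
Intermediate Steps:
N(Q) = 5 - Q (N(Q) = 3 - (Q - 1*2) = 3 - (Q - 2) = 3 - (-2 + Q) = 3 + (2 - Q) = 5 - Q)
V(L) = 10 (V(L) = 5 - 1*(-5) = 5 + 5 = 10)
-251*(-366 + W(V(0) - 1*10, 3)) = -251*(-366 + 15*(10 - 1*10)) = -251*(-366 + 15*(10 - 10)) = -251*(-366 + 15*0) = -251*(-366 + 0) = -251*(-366) = 91866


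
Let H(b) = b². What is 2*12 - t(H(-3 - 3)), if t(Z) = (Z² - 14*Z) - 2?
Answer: -766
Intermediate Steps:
t(Z) = -2 + Z² - 14*Z
2*12 - t(H(-3 - 3)) = 2*12 - (-2 + ((-3 - 3)²)² - 14*(-3 - 3)²) = 24 - (-2 + ((-6)²)² - 14*(-6)²) = 24 - (-2 + 36² - 14*36) = 24 - (-2 + 1296 - 504) = 24 - 1*790 = 24 - 790 = -766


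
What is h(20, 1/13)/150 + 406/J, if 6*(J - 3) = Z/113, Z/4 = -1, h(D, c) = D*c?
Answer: 26444/195 ≈ 135.61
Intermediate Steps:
Z = -4 (Z = 4*(-1) = -4)
J = 1015/339 (J = 3 + (-4/113)/6 = 3 + (-4*1/113)/6 = 3 + (1/6)*(-4/113) = 3 - 2/339 = 1015/339 ≈ 2.9941)
h(20, 1/13)/150 + 406/J = (20/13)/150 + 406/(1015/339) = (20*(1/13))*(1/150) + 406*(339/1015) = (20/13)*(1/150) + 678/5 = 2/195 + 678/5 = 26444/195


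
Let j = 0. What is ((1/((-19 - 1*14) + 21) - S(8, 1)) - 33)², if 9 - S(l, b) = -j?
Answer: 255025/144 ≈ 1771.0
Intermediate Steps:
S(l, b) = 9 (S(l, b) = 9 - (-1)*0 = 9 - 1*0 = 9 + 0 = 9)
((1/((-19 - 1*14) + 21) - S(8, 1)) - 33)² = ((1/((-19 - 1*14) + 21) - 1*9) - 33)² = ((1/((-19 - 14) + 21) - 9) - 33)² = ((1/(-33 + 21) - 9) - 33)² = ((1/(-12) - 9) - 33)² = ((-1/12 - 9) - 33)² = (-109/12 - 33)² = (-505/12)² = 255025/144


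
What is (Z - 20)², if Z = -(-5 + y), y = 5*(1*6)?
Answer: 2025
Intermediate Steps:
y = 30 (y = 5*6 = 30)
Z = -25 (Z = -(-5 + 30) = -1*25 = -25)
(Z - 20)² = (-25 - 20)² = (-45)² = 2025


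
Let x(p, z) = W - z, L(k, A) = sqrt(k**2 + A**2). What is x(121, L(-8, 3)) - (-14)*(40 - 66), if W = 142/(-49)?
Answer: -17978/49 - sqrt(73) ≈ -375.44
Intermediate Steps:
W = -142/49 (W = 142*(-1/49) = -142/49 ≈ -2.8980)
L(k, A) = sqrt(A**2 + k**2)
x(p, z) = -142/49 - z
x(121, L(-8, 3)) - (-14)*(40 - 66) = (-142/49 - sqrt(3**2 + (-8)**2)) - (-14)*(40 - 66) = (-142/49 - sqrt(9 + 64)) - (-14)*(-26) = (-142/49 - sqrt(73)) - 1*364 = (-142/49 - sqrt(73)) - 364 = -17978/49 - sqrt(73)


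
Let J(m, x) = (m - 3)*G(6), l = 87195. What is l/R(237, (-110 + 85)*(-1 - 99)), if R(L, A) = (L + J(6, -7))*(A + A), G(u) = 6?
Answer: 5813/85000 ≈ 0.068388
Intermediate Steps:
J(m, x) = -18 + 6*m (J(m, x) = (m - 3)*6 = (-3 + m)*6 = -18 + 6*m)
R(L, A) = 2*A*(18 + L) (R(L, A) = (L + (-18 + 6*6))*(A + A) = (L + (-18 + 36))*(2*A) = (L + 18)*(2*A) = (18 + L)*(2*A) = 2*A*(18 + L))
l/R(237, (-110 + 85)*(-1 - 99)) = 87195/((2*((-110 + 85)*(-1 - 99))*(18 + 237))) = 87195/((2*(-25*(-100))*255)) = 87195/((2*2500*255)) = 87195/1275000 = 87195*(1/1275000) = 5813/85000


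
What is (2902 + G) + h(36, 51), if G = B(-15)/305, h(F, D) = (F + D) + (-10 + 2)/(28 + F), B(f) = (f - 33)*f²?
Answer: 1441291/488 ≈ 2953.5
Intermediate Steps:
B(f) = f²*(-33 + f) (B(f) = (-33 + f)*f² = f²*(-33 + f))
h(F, D) = D + F - 8/(28 + F) (h(F, D) = (D + F) - 8/(28 + F) = D + F - 8/(28 + F))
G = -2160/61 (G = ((-15)²*(-33 - 15))/305 = (225*(-48))*(1/305) = -10800*1/305 = -2160/61 ≈ -35.410)
(2902 + G) + h(36, 51) = (2902 - 2160/61) + (-8 + 36² + 28*51 + 28*36 + 51*36)/(28 + 36) = 174862/61 + (-8 + 1296 + 1428 + 1008 + 1836)/64 = 174862/61 + (1/64)*5560 = 174862/61 + 695/8 = 1441291/488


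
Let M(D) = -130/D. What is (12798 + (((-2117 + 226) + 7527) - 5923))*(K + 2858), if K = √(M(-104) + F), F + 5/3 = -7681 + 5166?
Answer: 35756438 + 12511*I*√90555/6 ≈ 3.5756e+7 + 6.2748e+5*I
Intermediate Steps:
F = -7550/3 (F = -5/3 + (-7681 + 5166) = -5/3 - 2515 = -7550/3 ≈ -2516.7)
K = I*√90555/6 (K = √(-130/(-104) - 7550/3) = √(-130*(-1/104) - 7550/3) = √(5/4 - 7550/3) = √(-30185/12) = I*√90555/6 ≈ 50.154*I)
(12798 + (((-2117 + 226) + 7527) - 5923))*(K + 2858) = (12798 + (((-2117 + 226) + 7527) - 5923))*(I*√90555/6 + 2858) = (12798 + ((-1891 + 7527) - 5923))*(2858 + I*√90555/6) = (12798 + (5636 - 5923))*(2858 + I*√90555/6) = (12798 - 287)*(2858 + I*√90555/6) = 12511*(2858 + I*√90555/6) = 35756438 + 12511*I*√90555/6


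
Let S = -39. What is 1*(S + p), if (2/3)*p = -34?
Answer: -90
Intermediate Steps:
p = -51 (p = (3/2)*(-34) = -51)
1*(S + p) = 1*(-39 - 51) = 1*(-90) = -90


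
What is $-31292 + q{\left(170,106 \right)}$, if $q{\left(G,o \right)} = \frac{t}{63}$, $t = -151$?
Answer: $- \frac{1971547}{63} \approx -31294.0$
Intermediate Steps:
$q{\left(G,o \right)} = - \frac{151}{63}$
$-31292 + q{\left(170,106 \right)} = -31292 - \frac{151}{63} = - \frac{1971547}{63}$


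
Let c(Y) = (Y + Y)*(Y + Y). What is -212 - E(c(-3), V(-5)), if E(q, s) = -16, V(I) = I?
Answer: -196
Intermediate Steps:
c(Y) = 4*Y**2 (c(Y) = (2*Y)*(2*Y) = 4*Y**2)
-212 - E(c(-3), V(-5)) = -212 - 1*(-16) = -212 + 16 = -196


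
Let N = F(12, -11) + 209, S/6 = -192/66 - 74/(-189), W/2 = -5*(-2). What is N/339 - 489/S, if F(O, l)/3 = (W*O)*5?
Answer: 154751915/3548652 ≈ 43.609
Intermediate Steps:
W = 20 (W = 2*(-5*(-2)) = 2*10 = 20)
F(O, l) = 300*O (F(O, l) = 3*((20*O)*5) = 3*(100*O) = 300*O)
S = -10468/693 (S = 6*(-192/66 - 74/(-189)) = 6*(-192*1/66 - 74*(-1/189)) = 6*(-32/11 + 74/189) = 6*(-5234/2079) = -10468/693 ≈ -15.105)
N = 3809 (N = 300*12 + 209 = 3600 + 209 = 3809)
N/339 - 489/S = 3809/339 - 489/(-10468/693) = 3809*(1/339) - 489*(-693/10468) = 3809/339 + 338877/10468 = 154751915/3548652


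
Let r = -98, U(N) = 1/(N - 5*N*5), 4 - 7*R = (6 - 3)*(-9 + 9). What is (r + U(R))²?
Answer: 88642225/9216 ≈ 9618.3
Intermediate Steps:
R = 4/7 (R = 4/7 - (6 - 3)*(-9 + 9)/7 = 4/7 - 3*0/7 = 4/7 - ⅐*0 = 4/7 + 0 = 4/7 ≈ 0.57143)
U(N) = -1/(24*N) (U(N) = 1/(N - 25*N) = 1/(-24*N) = -1/(24*N))
(r + U(R))² = (-98 - 1/(24*4/7))² = (-98 - 1/24*7/4)² = (-98 - 7/96)² = (-9415/96)² = 88642225/9216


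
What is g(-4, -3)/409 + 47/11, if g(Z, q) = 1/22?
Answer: 38447/8998 ≈ 4.2728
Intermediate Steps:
g(Z, q) = 1/22
g(-4, -3)/409 + 47/11 = (1/22)/409 + 47/11 = (1/22)*(1/409) + 47*(1/11) = 1/8998 + 47/11 = 38447/8998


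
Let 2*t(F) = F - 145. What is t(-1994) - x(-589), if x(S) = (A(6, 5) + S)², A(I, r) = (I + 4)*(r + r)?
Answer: -480381/2 ≈ -2.4019e+5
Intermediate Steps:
A(I, r) = 2*r*(4 + I) (A(I, r) = (4 + I)*(2*r) = 2*r*(4 + I))
t(F) = -145/2 + F/2 (t(F) = (F - 145)/2 = (-145 + F)/2 = -145/2 + F/2)
x(S) = (100 + S)² (x(S) = (2*5*(4 + 6) + S)² = (2*5*10 + S)² = (100 + S)²)
t(-1994) - x(-589) = (-145/2 + (½)*(-1994)) - (100 - 589)² = (-145/2 - 997) - 1*(-489)² = -2139/2 - 1*239121 = -2139/2 - 239121 = -480381/2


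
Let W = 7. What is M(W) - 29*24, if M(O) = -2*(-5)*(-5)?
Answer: -746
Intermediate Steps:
M(O) = -50 (M(O) = 10*(-5) = -50)
M(W) - 29*24 = -50 - 29*24 = -50 - 696 = -746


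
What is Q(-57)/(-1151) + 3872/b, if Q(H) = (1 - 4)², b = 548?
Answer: 1112935/157687 ≈ 7.0579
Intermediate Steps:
Q(H) = 9 (Q(H) = (-3)² = 9)
Q(-57)/(-1151) + 3872/b = 9/(-1151) + 3872/548 = 9*(-1/1151) + 3872*(1/548) = -9/1151 + 968/137 = 1112935/157687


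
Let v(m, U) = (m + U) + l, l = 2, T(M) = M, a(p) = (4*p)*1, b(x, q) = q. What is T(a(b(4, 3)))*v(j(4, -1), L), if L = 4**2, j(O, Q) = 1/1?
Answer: 228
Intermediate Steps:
a(p) = 4*p
j(O, Q) = 1
L = 16
v(m, U) = 2 + U + m (v(m, U) = (m + U) + 2 = (U + m) + 2 = 2 + U + m)
T(a(b(4, 3)))*v(j(4, -1), L) = (4*3)*(2 + 16 + 1) = 12*19 = 228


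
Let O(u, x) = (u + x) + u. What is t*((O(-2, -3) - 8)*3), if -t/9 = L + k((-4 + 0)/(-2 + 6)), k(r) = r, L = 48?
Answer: 19035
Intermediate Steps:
O(u, x) = x + 2*u
t = -423 (t = -9*(48 + (-4 + 0)/(-2 + 6)) = -9*(48 - 4/4) = -9*(48 - 4*¼) = -9*(48 - 1) = -9*47 = -423)
t*((O(-2, -3) - 8)*3) = -423*((-3 + 2*(-2)) - 8)*3 = -423*((-3 - 4) - 8)*3 = -423*(-7 - 8)*3 = -(-6345)*3 = -423*(-45) = 19035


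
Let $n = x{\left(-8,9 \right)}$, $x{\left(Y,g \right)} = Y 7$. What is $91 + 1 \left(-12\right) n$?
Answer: $763$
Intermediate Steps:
$x{\left(Y,g \right)} = 7 Y$
$n = -56$ ($n = 7 \left(-8\right) = -56$)
$91 + 1 \left(-12\right) n = 91 + 1 \left(-12\right) \left(-56\right) = 91 - -672 = 91 + 672 = 763$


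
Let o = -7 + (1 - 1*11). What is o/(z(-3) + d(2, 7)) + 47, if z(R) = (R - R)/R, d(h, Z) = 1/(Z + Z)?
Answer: -191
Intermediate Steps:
d(h, Z) = 1/(2*Z)
z(R) = 0 (z(R) = 0/R = 0)
o = -17 (o = -7 + (1 - 11) = -7 - 10 = -17)
o/(z(-3) + d(2, 7)) + 47 = -17/(0 + (1/2)/7) + 47 = -17/(0 + (1/2)*(1/7)) + 47 = -17/(0 + 1/14) + 47 = -17/1/14 + 47 = -17*14 + 47 = -238 + 47 = -191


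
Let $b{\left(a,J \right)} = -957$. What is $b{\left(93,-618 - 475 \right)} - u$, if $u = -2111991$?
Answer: $2111034$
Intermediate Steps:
$b{\left(93,-618 - 475 \right)} - u = -957 - -2111991 = -957 + 2111991 = 2111034$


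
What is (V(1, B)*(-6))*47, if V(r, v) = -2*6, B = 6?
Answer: 3384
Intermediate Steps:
V(r, v) = -12
(V(1, B)*(-6))*47 = -12*(-6)*47 = 72*47 = 3384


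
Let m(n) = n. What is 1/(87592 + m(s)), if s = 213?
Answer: 1/87805 ≈ 1.1389e-5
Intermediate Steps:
1/(87592 + m(s)) = 1/(87592 + 213) = 1/87805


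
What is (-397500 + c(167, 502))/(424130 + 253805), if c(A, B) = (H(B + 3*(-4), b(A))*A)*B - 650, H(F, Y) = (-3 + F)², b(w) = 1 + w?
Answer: 19882427796/677935 ≈ 29328.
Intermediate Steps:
c(A, B) = -650 + A*B*(-15 + B)² (c(A, B) = ((-3 + (B + 3*(-4)))²*A)*B - 650 = ((-3 + (B - 12))²*A)*B - 650 = ((-3 + (-12 + B))²*A)*B - 650 = ((-15 + B)²*A)*B - 650 = (A*(-15 + B)²)*B - 650 = A*B*(-15 + B)² - 650 = -650 + A*B*(-15 + B)²)
(-397500 + c(167, 502))/(424130 + 253805) = (-397500 + (-650 + 167*502*(-15 + 502)²))/(424130 + 253805) = (-397500 + (-650 + 167*502*487²))/677935 = (-397500 + (-650 + 167*502*237169))*(1/677935) = (-397500 + (-650 + 19882825946))*(1/677935) = (-397500 + 19882825296)*(1/677935) = 19882427796*(1/677935) = 19882427796/677935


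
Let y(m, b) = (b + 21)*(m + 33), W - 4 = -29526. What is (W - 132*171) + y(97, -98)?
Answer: -62104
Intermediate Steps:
W = -29522 (W = 4 - 29526 = -29522)
y(m, b) = (21 + b)*(33 + m)
(W - 132*171) + y(97, -98) = (-29522 - 132*171) + (693 + 21*97 + 33*(-98) - 98*97) = (-29522 - 22572) + (693 + 2037 - 3234 - 9506) = -52094 - 10010 = -62104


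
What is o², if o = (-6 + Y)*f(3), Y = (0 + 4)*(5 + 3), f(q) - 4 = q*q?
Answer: 114244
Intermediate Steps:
f(q) = 4 + q² (f(q) = 4 + q*q = 4 + q²)
Y = 32 (Y = 4*8 = 32)
o = 338 (o = (-6 + 32)*(4 + 3²) = 26*(4 + 9) = 26*13 = 338)
o² = 338² = 114244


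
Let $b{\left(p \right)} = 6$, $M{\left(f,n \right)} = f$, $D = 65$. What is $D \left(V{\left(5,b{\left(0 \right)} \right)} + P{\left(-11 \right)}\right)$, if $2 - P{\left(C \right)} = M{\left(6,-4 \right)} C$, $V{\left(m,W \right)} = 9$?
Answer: $5005$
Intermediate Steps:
$P{\left(C \right)} = 2 - 6 C$
$D \left(V{\left(5,b{\left(0 \right)} \right)} + P{\left(-11 \right)}\right) = 65 \left(9 + \left(2 - -66\right)\right) = 65 \left(9 + \left(2 + 66\right)\right) = 65 \left(9 + 68\right) = 65 \cdot 77 = 5005$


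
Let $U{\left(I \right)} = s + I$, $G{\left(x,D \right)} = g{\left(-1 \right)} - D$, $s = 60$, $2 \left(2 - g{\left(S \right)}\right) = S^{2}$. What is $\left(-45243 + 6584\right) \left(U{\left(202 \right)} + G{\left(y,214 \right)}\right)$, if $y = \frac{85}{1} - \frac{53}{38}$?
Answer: $- \frac{3827241}{2} \approx -1.9136 \cdot 10^{6}$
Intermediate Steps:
$g{\left(S \right)} = 2 - \frac{S^{2}}{2}$
$y = \frac{3177}{38}$ ($y = 85 \cdot 1 - \frac{53}{38} = 85 - \frac{53}{38} = \frac{3177}{38} \approx 83.605$)
$G{\left(x,D \right)} = \frac{3}{2} - D$ ($G{\left(x,D \right)} = \left(2 - \frac{\left(-1\right)^{2}}{2}\right) - D = \left(2 - \frac{1}{2}\right) - D = \frac{3}{2} - D$)
$U{\left(I \right)} = 60 + I$
$\left(-45243 + 6584\right) \left(U{\left(202 \right)} + G{\left(y,214 \right)}\right) = \left(-45243 + 6584\right) \left(\left(60 + 202\right) + \left(\frac{3}{2} - 214\right)\right) = - 38659 \left(262 + \left(\frac{3}{2} - 214\right)\right) = - 38659 \left(262 - \frac{425}{2}\right) = \left(-38659\right) \frac{99}{2} = - \frac{3827241}{2}$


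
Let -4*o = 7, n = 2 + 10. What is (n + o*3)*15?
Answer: 405/4 ≈ 101.25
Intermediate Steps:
n = 12
o = -7/4 (o = -¼*7 = -7/4 ≈ -1.7500)
(n + o*3)*15 = (12 - 7/4*3)*15 = (12 - 21/4)*15 = (27/4)*15 = 405/4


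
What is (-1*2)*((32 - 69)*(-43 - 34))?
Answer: -5698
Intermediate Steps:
(-1*2)*((32 - 69)*(-43 - 34)) = -(-74)*(-77) = -2*2849 = -5698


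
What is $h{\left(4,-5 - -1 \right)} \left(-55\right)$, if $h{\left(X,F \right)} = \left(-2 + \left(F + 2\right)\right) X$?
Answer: $880$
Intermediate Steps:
$h{\left(X,F \right)} = F X$ ($h{\left(X,F \right)} = \left(-2 + \left(2 + F\right)\right) X = F X$)
$h{\left(4,-5 - -1 \right)} \left(-55\right) = \left(-5 - -1\right) 4 \left(-55\right) = \left(-5 + 1\right) 4 \left(-55\right) = \left(-4\right) 4 \left(-55\right) = \left(-16\right) \left(-55\right) = 880$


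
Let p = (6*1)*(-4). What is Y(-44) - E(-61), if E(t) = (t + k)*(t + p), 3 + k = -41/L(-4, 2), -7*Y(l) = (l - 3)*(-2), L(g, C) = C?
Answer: -100743/14 ≈ -7195.9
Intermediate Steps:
Y(l) = -6/7 + 2*l/7 (Y(l) = -(l - 3)*(-2)/7 = -(-3 + l)*(-2)/7 = -(6 - 2*l)/7 = -6/7 + 2*l/7)
k = -47/2 (k = -3 - 41/2 = -47/2 ≈ -23.500)
p = -24 (p = 6*(-4) = -24)
E(t) = (-24 + t)*(-47/2 + t) (E(t) = (t - 47/2)*(t - 24) = (-47/2 + t)*(-24 + t) = (-24 + t)*(-47/2 + t))
Y(-44) - E(-61) = (-6/7 + (2/7)*(-44)) - (564 + (-61)² - 95/2*(-61)) = (-6/7 - 88/7) - (564 + 3721 + 5795/2) = -94/7 - 1*14365/2 = -94/7 - 14365/2 = -100743/14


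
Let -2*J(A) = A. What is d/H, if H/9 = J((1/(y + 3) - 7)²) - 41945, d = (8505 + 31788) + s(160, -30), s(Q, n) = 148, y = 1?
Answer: -1294112/12086721 ≈ -0.10707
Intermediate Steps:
J(A) = -A/2
d = 40441 (d = (8505 + 31788) + 148 = 40293 + 148 = 40441)
H = -12086721/32 (H = 9*(-(1/(1 + 3) - 7)²/2 - 41945) = 9*(-(1/4 - 7)²/2 - 41945) = 9*(-(¼ - 7)²/2 - 41945) = 9*(-(-27/4)²/2 - 41945) = 9*(-½*729/16 - 41945) = 9*(-729/32 - 41945) = 9*(-1342969/32) = -12086721/32 ≈ -3.7771e+5)
d/H = 40441/(-12086721/32) = 40441*(-32/12086721) = -1294112/12086721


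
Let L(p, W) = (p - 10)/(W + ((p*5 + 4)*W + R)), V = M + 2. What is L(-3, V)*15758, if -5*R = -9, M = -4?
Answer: -1024270/109 ≈ -9397.0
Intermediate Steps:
R = 9/5 (R = -1/5*(-9) = 9/5 ≈ 1.8000)
V = -2 (V = -4 + 2 = -2)
L(p, W) = (-10 + p)/(9/5 + W + W*(4 + 5*p)) (L(p, W) = (p - 10)/(W + ((p*5 + 4)*W + 9/5)) = (-10 + p)/(W + ((5*p + 4)*W + 9/5)) = (-10 + p)/(W + ((4 + 5*p)*W + 9/5)) = (-10 + p)/(W + (W*(4 + 5*p) + 9/5)) = (-10 + p)/(W + (9/5 + W*(4 + 5*p))) = (-10 + p)/(9/5 + W + W*(4 + 5*p)))
L(-3, V)*15758 = (5*(-10 - 3)/(9 + 25*(-2) + 25*(-2)*(-3)))*15758 = (5*(-13)/(9 - 50 + 150))*15758 = (5*(-13)/109)*15758 = (5*(1/109)*(-13))*15758 = -65/109*15758 = -1024270/109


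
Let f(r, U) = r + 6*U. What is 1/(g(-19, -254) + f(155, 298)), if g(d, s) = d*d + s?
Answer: 1/2050 ≈ 0.00048780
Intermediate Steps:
g(d, s) = s + d**2 (g(d, s) = d**2 + s = s + d**2)
1/(g(-19, -254) + f(155, 298)) = 1/((-254 + (-19)**2) + (155 + 6*298)) = 1/((-254 + 361) + (155 + 1788)) = 1/(107 + 1943) = 1/2050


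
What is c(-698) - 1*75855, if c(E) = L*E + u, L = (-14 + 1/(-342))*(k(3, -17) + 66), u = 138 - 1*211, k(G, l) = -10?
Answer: 80612528/171 ≈ 4.7142e+5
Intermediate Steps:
u = -73 (u = 138 - 211 = -73)
L = -134092/171 (L = (-14 + 1/(-342))*(-10 + 66) = (-14 - 1/342)*56 = -4789/342*56 = -134092/171 ≈ -784.16)
c(E) = -73 - 134092*E/171 (c(E) = -134092*E/171 - 73 = -73 - 134092*E/171)
c(-698) - 1*75855 = (-73 - 134092/171*(-698)) - 1*75855 = (-73 + 93596216/171) - 75855 = 93583733/171 - 75855 = 80612528/171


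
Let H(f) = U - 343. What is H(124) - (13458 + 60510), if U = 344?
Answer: -73967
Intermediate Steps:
H(f) = 1 (H(f) = 344 - 343 = 1)
H(124) - (13458 + 60510) = 1 - (13458 + 60510) = 1 - 1*73968 = 1 - 73968 = -73967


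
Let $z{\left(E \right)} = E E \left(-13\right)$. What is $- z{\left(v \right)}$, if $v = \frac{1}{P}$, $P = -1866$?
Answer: $\frac{13}{3481956} \approx 3.7335 \cdot 10^{-6}$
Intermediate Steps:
$v = - \frac{1}{1866}$ ($v = \frac{1}{-1866} = - \frac{1}{1866} \approx -0.00053591$)
$z{\left(E \right)} = - 13 E^{2}$ ($z{\left(E \right)} = E^{2} \left(-13\right) = - 13 E^{2}$)
$- z{\left(v \right)} = - \left(-13\right) \left(- \frac{1}{1866}\right)^{2} = - \frac{-13}{3481956} = \left(-1\right) \left(- \frac{13}{3481956}\right) = \frac{13}{3481956}$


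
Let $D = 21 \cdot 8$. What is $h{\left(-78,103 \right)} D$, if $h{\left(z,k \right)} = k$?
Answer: $17304$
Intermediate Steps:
$D = 168$
$h{\left(-78,103 \right)} D = 103 \cdot 168 = 17304$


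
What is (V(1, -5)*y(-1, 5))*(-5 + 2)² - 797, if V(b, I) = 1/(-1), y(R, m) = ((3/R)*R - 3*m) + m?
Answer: -734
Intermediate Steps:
y(R, m) = 3 - 2*m (y(R, m) = (3 - 3*m) + m = 3 - 2*m)
V(b, I) = -1
(V(1, -5)*y(-1, 5))*(-5 + 2)² - 797 = (-(3 - 2*5))*(-5 + 2)² - 797 = -(3 - 10)*(-3)² - 797 = -1*(-7)*9 - 797 = 7*9 - 797 = 63 - 797 = -734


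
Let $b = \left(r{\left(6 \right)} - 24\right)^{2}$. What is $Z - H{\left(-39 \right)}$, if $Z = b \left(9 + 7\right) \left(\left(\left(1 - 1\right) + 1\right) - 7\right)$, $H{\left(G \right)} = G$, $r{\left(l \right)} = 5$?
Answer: $-34617$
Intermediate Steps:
$b = 361$ ($b = \left(5 - 24\right)^{2} = \left(-19\right)^{2} = 361$)
$Z = -34656$ ($Z = 361 \left(9 + 7\right) \left(\left(\left(1 - 1\right) + 1\right) - 7\right) = 361 \cdot 16 \left(\left(0 + 1\right) - 7\right) = 361 \cdot 16 \left(1 - 7\right) = 361 \cdot 16 \left(-6\right) = 361 \left(-96\right) = -34656$)
$Z - H{\left(-39 \right)} = -34656 - -39 = -34656 + 39 = -34617$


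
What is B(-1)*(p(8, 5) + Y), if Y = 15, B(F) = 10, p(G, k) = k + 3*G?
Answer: 440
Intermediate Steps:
B(-1)*(p(8, 5) + Y) = 10*((5 + 3*8) + 15) = 10*((5 + 24) + 15) = 10*(29 + 15) = 10*44 = 440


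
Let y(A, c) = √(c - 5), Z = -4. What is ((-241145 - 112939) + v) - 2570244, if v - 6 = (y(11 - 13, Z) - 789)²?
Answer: -2301810 - 4734*I ≈ -2.3018e+6 - 4734.0*I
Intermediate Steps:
y(A, c) = √(-5 + c)
v = 6 + (-789 + 3*I)² (v = 6 + (√(-5 - 4) - 789)² = 6 + (√(-9) - 789)² = 6 + (3*I - 789)² = 6 + (-789 + 3*I)² ≈ 6.2252e+5 - 4734.0*I)
((-241145 - 112939) + v) - 2570244 = ((-241145 - 112939) + (622518 - 4734*I)) - 2570244 = (-354084 + (622518 - 4734*I)) - 2570244 = (268434 - 4734*I) - 2570244 = -2301810 - 4734*I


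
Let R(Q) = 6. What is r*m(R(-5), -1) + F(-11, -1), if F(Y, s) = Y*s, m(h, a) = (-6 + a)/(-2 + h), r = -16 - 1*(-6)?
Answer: 57/2 ≈ 28.500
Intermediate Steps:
r = -10 (r = -16 + 6 = -10)
m(h, a) = (-6 + a)/(-2 + h)
r*m(R(-5), -1) + F(-11, -1) = -10*(-6 - 1)/(-2 + 6) - 11*(-1) = -10*(-7)/4 + 11 = -5*(-7)/2 + 11 = -10*(-7/4) + 11 = 35/2 + 11 = 57/2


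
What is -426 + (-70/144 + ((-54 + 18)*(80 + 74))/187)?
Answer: -558307/1224 ≈ -456.13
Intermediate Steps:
-426 + (-70/144 + ((-54 + 18)*(80 + 74))/187) = -426 + (-70*1/144 - 36*154*(1/187)) = -426 + (-35/72 - 5544*1/187) = -426 + (-35/72 - 504/17) = -426 - 36883/1224 = -558307/1224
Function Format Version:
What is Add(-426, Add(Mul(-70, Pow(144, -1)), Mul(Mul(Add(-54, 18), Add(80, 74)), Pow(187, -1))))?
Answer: Rational(-558307, 1224) ≈ -456.13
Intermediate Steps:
Add(-426, Add(Mul(-70, Pow(144, -1)), Mul(Mul(Add(-54, 18), Add(80, 74)), Pow(187, -1)))) = Add(-426, Add(Mul(-70, Rational(1, 144)), Mul(Mul(-36, 154), Rational(1, 187)))) = Add(-426, Add(Rational(-35, 72), Mul(-5544, Rational(1, 187)))) = Add(-426, Add(Rational(-35, 72), Rational(-504, 17))) = Add(-426, Rational(-36883, 1224)) = Rational(-558307, 1224)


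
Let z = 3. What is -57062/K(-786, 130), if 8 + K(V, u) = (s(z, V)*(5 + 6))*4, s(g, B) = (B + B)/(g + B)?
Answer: -7446591/10484 ≈ -710.28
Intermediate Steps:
s(g, B) = 2*B/(B + g) (s(g, B) = (2*B)/(B + g) = 2*B/(B + g))
K(V, u) = -8 + 88*V/(3 + V) (K(V, u) = -8 + ((2*V/(V + 3))*(5 + 6))*4 = -8 + ((2*V/(3 + V))*11)*4 = -8 + (22*V/(3 + V))*4 = -8 + 88*V/(3 + V))
-57062/K(-786, 130) = -57062*(3 - 786)/(8*(-3 + 10*(-786))) = -57062*(-783/(8*(-3 - 7860))) = -57062/(8*(-1/783)*(-7863)) = -57062/20968/261 = -57062*261/20968 = -7446591/10484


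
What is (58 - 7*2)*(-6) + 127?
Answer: -137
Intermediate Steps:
(58 - 7*2)*(-6) + 127 = (58 - 1*14)*(-6) + 127 = (58 - 14)*(-6) + 127 = 44*(-6) + 127 = -264 + 127 = -137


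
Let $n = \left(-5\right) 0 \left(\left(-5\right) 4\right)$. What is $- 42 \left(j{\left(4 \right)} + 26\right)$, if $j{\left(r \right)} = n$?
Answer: $-1092$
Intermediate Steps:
$n = 0$ ($n = 0 \left(-20\right) = 0$)
$j{\left(r \right)} = 0$
$- 42 \left(j{\left(4 \right)} + 26\right) = - 42 \left(0 + 26\right) = \left(-42\right) 26 = -1092$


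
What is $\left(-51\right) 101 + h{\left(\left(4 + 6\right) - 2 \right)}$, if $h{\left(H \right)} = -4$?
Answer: $-5155$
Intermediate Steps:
$\left(-51\right) 101 + h{\left(\left(4 + 6\right) - 2 \right)} = \left(-51\right) 101 - 4 = -5151 - 4 = -5155$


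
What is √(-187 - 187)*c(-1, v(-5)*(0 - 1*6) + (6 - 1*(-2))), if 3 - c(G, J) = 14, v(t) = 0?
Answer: -11*I*√374 ≈ -212.73*I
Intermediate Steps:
c(G, J) = -11 (c(G, J) = 3 - 1*14 = 3 - 14 = -11)
√(-187 - 187)*c(-1, v(-5)*(0 - 1*6) + (6 - 1*(-2))) = √(-187 - 187)*(-11) = √(-374)*(-11) = (I*√374)*(-11) = -11*I*√374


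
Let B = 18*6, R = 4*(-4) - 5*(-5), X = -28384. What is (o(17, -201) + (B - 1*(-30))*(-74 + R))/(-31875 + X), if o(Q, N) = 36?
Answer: 8934/60259 ≈ 0.14826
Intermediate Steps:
R = 9 (R = -16 + 25 = 9)
B = 108
(o(17, -201) + (B - 1*(-30))*(-74 + R))/(-31875 + X) = (36 + (108 - 1*(-30))*(-74 + 9))/(-31875 - 28384) = (36 + (108 + 30)*(-65))/(-60259) = (36 + 138*(-65))*(-1/60259) = (36 - 8970)*(-1/60259) = -8934*(-1/60259) = 8934/60259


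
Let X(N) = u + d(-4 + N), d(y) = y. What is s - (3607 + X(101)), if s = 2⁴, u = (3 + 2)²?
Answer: -3713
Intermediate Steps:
u = 25 (u = 5² = 25)
X(N) = 21 + N (X(N) = 25 + (-4 + N) = 21 + N)
s = 16
s - (3607 + X(101)) = 16 - (3607 + (21 + 101)) = 16 - (3607 + 122) = 16 - 1*3729 = 16 - 3729 = -3713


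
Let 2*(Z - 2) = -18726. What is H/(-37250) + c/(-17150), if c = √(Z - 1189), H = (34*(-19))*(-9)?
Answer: -2907/18625 - I*√422/3430 ≈ -0.15608 - 0.0059891*I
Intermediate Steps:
Z = -9361 (Z = 2 + (½)*(-18726) = 2 - 9363 = -9361)
H = 5814 (H = -646*(-9) = 5814)
c = 5*I*√422 (c = √(-9361 - 1189) = √(-10550) = 5*I*√422 ≈ 102.71*I)
H/(-37250) + c/(-17150) = 5814/(-37250) + (5*I*√422)/(-17150) = 5814*(-1/37250) + (5*I*√422)*(-1/17150) = -2907/18625 - I*√422/3430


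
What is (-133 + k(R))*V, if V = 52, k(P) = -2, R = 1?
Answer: -7020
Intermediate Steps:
(-133 + k(R))*V = (-133 - 2)*52 = -135*52 = -7020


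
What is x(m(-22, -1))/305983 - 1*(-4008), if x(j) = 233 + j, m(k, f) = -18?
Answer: 1226380079/305983 ≈ 4008.0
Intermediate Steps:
x(m(-22, -1))/305983 - 1*(-4008) = (233 - 18)/305983 - 1*(-4008) = 215*(1/305983) + 4008 = 215/305983 + 4008 = 1226380079/305983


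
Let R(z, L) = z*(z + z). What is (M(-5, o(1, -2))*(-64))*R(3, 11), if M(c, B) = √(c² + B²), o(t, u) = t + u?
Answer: -1152*√26 ≈ -5874.1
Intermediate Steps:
R(z, L) = 2*z² (R(z, L) = z*(2*z) = 2*z²)
M(c, B) = √(B² + c²)
(M(-5, o(1, -2))*(-64))*R(3, 11) = (√((1 - 2)² + (-5)²)*(-64))*(2*3²) = (√((-1)² + 25)*(-64))*(2*9) = (√(1 + 25)*(-64))*18 = (√26*(-64))*18 = -64*√26*18 = -1152*√26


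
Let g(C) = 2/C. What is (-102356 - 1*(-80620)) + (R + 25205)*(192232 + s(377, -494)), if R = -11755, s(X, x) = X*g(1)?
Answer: 2595639964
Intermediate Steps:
s(X, x) = 2*X (s(X, x) = X*(2/1) = X*(2*1) = X*2 = 2*X)
(-102356 - 1*(-80620)) + (R + 25205)*(192232 + s(377, -494)) = (-102356 - 1*(-80620)) + (-11755 + 25205)*(192232 + 2*377) = (-102356 + 80620) + 13450*(192232 + 754) = -21736 + 13450*192986 = -21736 + 2595661700 = 2595639964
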